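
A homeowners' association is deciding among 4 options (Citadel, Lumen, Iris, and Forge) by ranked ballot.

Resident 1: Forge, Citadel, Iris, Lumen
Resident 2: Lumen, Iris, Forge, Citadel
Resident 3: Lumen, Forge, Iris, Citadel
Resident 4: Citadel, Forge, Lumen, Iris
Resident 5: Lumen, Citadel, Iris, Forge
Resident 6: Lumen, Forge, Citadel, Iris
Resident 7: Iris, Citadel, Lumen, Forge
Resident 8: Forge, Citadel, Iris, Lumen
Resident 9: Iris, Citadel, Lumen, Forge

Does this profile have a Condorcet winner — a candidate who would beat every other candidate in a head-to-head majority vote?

No

Head-to-head results (9 voters total):
Citadel vs Lumen: Citadel wins 5–4.
Citadel vs Iris: Citadel wins 5–4.
Citadel vs Forge: Forge wins 5–4.
Lumen vs Iris: Lumen wins 5–4.
Lumen vs Forge: Lumen wins 6–3.
Iris vs Forge: Forge wins 5–4.
No candidate beats all others: Citadel beats Lumen beats Forge beats Citadel, a majority cycle.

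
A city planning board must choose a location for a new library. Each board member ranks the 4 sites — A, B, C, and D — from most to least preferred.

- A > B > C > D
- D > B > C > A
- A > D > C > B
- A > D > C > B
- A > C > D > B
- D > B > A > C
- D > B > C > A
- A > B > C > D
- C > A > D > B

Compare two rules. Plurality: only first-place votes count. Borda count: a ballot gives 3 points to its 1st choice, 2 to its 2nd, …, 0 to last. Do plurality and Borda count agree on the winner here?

Yes

Plurality first-place counts: A 5, B 0, C 1, D 3 → A.
Borda totals: A 18, B 10, C 11, D 15 → A.
The two rules agree on A.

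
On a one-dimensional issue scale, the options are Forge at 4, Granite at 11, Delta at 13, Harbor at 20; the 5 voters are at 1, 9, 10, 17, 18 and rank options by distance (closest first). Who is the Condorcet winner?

Granite

With single-peaked preferences on a line, the Condorcet winner is the candidate closest to the median voter.
The median voter (position 10) is closest to Granite at 11.
Check: Granite vs Harbor — voters closer to Granite: 3 of 5.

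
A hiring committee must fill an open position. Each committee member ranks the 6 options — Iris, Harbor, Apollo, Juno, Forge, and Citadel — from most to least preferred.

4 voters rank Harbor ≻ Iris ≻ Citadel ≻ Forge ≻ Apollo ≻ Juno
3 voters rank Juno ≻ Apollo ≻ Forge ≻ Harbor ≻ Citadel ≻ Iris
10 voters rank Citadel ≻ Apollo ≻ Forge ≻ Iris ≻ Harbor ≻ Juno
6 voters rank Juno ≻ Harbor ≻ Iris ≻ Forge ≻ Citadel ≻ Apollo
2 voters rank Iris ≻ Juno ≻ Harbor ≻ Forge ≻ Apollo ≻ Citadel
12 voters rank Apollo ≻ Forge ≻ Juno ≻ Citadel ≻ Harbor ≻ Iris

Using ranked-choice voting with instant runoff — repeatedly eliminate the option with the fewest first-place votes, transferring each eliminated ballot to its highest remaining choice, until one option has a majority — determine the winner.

Citadel

Round 1: Apollo 12, Citadel 10, Juno 9, Harbor 4, Iris 2, Forge 0. Forge has the fewest and is eliminated.
Round 2: Apollo 12, Citadel 10, Juno 9, Harbor 4, Iris 2. Iris has the fewest and is eliminated.
Round 3: Apollo 12, Juno 11, Citadel 10, Harbor 4. Harbor has the fewest and is eliminated.
Round 4: Citadel 14, Apollo 12, Juno 11. Juno has the fewest and is eliminated.
Round 5: Citadel 20, Apollo 17. Citadel has a majority.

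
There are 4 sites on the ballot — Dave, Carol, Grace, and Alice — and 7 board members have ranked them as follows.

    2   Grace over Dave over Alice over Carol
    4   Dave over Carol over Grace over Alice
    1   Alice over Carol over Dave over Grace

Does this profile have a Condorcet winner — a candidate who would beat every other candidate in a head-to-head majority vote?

Yes

Head-to-head results (7 voters total):
Dave vs Carol: Dave wins 6–1.
Dave vs Grace: Dave wins 5–2.
Dave vs Alice: Dave wins 6–1.
Carol vs Grace: Carol wins 5–2.
Carol vs Alice: Carol wins 4–3.
Grace vs Alice: Grace wins 6–1.
Dave beats each rival — Carol (6–1), Grace (5–2), Alice (6–1) — so Dave is the Condorcet winner.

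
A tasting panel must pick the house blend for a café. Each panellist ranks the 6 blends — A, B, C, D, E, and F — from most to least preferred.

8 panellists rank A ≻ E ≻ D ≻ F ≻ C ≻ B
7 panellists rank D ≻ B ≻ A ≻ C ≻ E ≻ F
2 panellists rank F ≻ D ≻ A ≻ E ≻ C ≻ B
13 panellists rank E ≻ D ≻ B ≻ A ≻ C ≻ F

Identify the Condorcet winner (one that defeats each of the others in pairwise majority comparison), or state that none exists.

There is no Condorcet winner

Head-to-head results (30 voters total):
A vs B: B wins 20–10.
A vs C: A wins 30–0.
A vs D: D wins 22–8.
A vs E: A wins 17–13.
A vs F: A wins 28–2.
B vs C: B wins 20–10.
B vs D: D wins 30–0.
B vs E: E wins 23–7.
B vs F: B wins 20–10.
C vs D: D wins 30–0.
C vs E: E wins 23–7.
C vs F: C wins 20–10.
D vs E: E wins 21–9.
D vs F: D wins 28–2.
E vs F: E wins 28–2.
No candidate beats all others: A beats E beats B beats A, a majority cycle.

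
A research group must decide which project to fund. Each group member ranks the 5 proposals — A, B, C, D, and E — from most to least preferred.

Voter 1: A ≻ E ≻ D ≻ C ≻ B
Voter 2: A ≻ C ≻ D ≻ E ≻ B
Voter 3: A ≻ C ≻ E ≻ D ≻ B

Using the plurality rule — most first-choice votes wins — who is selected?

First-place vote totals:
  A: 3
  B: 0
  C: 0
  D: 0
  E: 0
A has the most first-place votes.

A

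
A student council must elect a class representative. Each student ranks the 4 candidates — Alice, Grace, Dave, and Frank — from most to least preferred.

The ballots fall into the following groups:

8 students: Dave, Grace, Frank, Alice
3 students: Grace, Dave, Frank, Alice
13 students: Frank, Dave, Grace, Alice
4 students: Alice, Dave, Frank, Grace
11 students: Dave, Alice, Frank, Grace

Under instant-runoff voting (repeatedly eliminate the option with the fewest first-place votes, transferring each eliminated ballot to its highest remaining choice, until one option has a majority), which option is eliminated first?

Grace

Round 1: Dave 19, Frank 13, Alice 4, Grace 3. Grace has the fewest and is eliminated.
Round 2: Dave 22, Frank 13, Alice 4. Dave has a majority.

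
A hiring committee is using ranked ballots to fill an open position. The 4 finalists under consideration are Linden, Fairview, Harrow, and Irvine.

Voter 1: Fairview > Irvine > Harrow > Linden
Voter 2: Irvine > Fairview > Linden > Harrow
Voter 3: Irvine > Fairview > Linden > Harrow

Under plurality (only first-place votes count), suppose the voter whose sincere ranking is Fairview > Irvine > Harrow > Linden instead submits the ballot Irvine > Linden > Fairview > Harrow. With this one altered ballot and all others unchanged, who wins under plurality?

First-place totals with the altered ballot: Linden 0, Fairview 0, Harrow 0, Irvine 3.
The winner is unchanged: still Irvine.

Irvine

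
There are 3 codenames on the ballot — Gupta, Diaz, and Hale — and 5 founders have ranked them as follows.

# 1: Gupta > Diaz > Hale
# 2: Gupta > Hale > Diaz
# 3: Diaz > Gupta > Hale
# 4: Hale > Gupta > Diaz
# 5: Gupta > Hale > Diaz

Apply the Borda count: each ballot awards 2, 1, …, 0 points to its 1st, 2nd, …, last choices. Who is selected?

Borda scores:
  Gupta: 2 + 2 + 1 + 1 + 2 = 8
  Diaz: 1 + 0 + 2 + 0 + 0 = 3
  Hale: 0 + 1 + 0 + 2 + 1 = 4
Gupta has the highest total.

Gupta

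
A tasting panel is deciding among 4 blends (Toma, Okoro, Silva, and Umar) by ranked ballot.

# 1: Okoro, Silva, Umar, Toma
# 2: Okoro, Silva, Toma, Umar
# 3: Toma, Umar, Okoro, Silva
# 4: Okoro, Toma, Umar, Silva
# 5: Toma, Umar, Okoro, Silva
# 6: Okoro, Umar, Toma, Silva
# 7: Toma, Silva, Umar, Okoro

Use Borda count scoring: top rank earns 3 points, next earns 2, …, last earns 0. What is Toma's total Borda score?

13

Borda scores:
  Toma: 0 + 1 + 3 + 2 + 3 + 1 + 3 = 13
  Okoro: 3 + 3 + 1 + 3 + 1 + 3 + 0 = 14
  Silva: 2 + 2 + 0 + 0 + 0 + 0 + 2 = 6
  Umar: 1 + 0 + 2 + 1 + 2 + 2 + 1 = 9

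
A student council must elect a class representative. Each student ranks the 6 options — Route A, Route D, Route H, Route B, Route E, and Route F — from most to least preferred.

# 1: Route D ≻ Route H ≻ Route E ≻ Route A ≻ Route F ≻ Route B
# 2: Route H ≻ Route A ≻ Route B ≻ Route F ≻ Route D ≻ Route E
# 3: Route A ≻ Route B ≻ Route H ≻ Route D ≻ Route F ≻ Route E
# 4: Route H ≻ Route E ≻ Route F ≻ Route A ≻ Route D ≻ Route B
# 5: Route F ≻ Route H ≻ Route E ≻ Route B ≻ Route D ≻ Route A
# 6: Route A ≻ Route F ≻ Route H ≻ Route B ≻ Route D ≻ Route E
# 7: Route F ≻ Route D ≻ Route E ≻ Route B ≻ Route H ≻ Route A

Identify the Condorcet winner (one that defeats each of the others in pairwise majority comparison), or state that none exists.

Route H

Head-to-head results (7 voters total):
Route A vs Route D: Route A wins 4–3.
Route A vs Route H: Route H wins 5–2.
Route A vs Route B: Route A wins 5–2.
Route A vs Route E: Route E wins 4–3.
Route A vs Route F: Route A wins 4–3.
Route D vs Route H: Route H wins 5–2.
Route D vs Route B: Route B wins 4–3.
Route D vs Route E: Route D wins 5–2.
Route D vs Route F: Route F wins 5–2.
Route H vs Route B: Route H wins 5–2.
Route H vs Route E: Route H wins 6–1.
Route H vs Route F: Route H wins 4–3.
Route B vs Route E: Route E wins 4–3.
Route B vs Route F: Route F wins 5–2.
Route E vs Route F: Route F wins 5–2.
Route H beats each rival — Route A (5–2), Route D (5–2), Route B (5–2), Route E (6–1), Route F (4–3) — so Route H is the Condorcet winner.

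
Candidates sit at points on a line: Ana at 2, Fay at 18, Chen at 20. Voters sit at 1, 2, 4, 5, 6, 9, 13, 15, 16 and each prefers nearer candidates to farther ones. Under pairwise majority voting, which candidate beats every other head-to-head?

Ana

With single-peaked preferences on a line, the Condorcet winner is the candidate closest to the median voter.
The median voter (position 6) is closest to Ana at 2.
Check: Ana vs Fay — voters closer to Ana: 6 of 9.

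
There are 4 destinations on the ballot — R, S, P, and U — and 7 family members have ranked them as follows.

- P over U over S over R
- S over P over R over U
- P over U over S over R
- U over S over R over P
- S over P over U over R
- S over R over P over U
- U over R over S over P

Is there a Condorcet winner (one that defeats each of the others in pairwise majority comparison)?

No

Head-to-head results (7 voters total):
R vs S: S wins 6–1.
R vs P: P wins 4–3.
R vs U: U wins 5–2.
S vs P: S wins 5–2.
S vs U: U wins 4–3.
P vs U: P wins 5–2.
No candidate beats all others: S beats P beats U beats S, a majority cycle.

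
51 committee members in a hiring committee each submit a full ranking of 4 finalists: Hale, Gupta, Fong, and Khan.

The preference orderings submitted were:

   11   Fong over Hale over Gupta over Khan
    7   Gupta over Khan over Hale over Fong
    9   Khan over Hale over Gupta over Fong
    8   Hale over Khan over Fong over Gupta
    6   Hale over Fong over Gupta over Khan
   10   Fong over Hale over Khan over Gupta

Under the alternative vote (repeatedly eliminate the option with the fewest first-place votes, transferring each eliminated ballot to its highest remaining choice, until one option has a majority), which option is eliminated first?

Round 1: Fong 21, Hale 14, Khan 9, Gupta 7. Gupta has the fewest and is eliminated.
Round 2: Fong 21, Khan 16, Hale 14. Hale has the fewest and is eliminated.
Round 3: Fong 27, Khan 24. Fong has a majority.

Gupta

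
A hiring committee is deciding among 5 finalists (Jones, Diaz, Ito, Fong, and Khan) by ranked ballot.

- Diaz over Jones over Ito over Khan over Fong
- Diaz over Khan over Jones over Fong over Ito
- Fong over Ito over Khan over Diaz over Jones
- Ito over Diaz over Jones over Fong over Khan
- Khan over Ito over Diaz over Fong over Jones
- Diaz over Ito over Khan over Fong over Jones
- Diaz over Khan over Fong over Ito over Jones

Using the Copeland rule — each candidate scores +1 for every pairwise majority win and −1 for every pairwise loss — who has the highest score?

Diaz

Pairwise results:
  Jones vs Diaz: Diaz wins 7–0.
  Jones vs Ito: Ito wins 5–2.
  Jones vs Fong: Fong wins 4–3.
  Jones vs Khan: Khan wins 5–2.
  Diaz vs Ito: Diaz wins 4–3.
  Diaz vs Fong: Diaz wins 6–1.
  Diaz vs Khan: Diaz wins 5–2.
  Ito vs Fong: Ito wins 4–3.
  Ito vs Khan: Ito wins 4–3.
  Fong vs Khan: Khan wins 5–2.
Copeland scores (wins − losses):
  Jones: 0 − 4 = -4
  Diaz: 4 − 0 = 4
  Ito: 3 − 1 = 2
  Fong: 1 − 3 = -2
  Khan: 2 − 2 = 0
Diaz has the best Copeland score.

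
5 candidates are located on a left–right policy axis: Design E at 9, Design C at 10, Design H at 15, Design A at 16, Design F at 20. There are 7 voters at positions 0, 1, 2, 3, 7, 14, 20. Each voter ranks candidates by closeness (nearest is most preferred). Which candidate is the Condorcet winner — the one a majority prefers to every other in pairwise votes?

Design E

With single-peaked preferences on a line, the Condorcet winner is the candidate closest to the median voter.
The median voter (position 3) is closest to Design E at 9.
Check: Design E vs Design C — voters closer to Design E: 5 of 7.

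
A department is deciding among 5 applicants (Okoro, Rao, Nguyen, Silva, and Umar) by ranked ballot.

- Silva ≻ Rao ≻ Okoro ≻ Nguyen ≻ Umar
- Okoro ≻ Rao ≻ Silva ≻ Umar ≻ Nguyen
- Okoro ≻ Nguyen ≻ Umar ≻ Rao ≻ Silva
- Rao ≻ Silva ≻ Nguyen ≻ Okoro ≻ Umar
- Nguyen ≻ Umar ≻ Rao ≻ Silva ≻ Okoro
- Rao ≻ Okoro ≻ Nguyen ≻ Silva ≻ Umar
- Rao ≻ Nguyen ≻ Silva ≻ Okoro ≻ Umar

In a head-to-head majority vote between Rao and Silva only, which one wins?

Ballots ranking Rao above Silva: 6.
Ballots ranking Silva above Rao: 1.
Rao wins the head-to-head, 6–1.

Rao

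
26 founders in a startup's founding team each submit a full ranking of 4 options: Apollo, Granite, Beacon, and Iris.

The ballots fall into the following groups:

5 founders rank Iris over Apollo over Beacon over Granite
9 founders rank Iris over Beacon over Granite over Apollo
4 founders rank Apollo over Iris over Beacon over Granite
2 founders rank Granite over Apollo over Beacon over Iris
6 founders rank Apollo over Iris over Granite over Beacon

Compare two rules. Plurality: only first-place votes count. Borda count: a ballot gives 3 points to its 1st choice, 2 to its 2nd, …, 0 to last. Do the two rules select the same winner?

Yes

Plurality first-place counts: Apollo 10, Granite 2, Beacon 0, Iris 14 → Iris.
Borda totals: Apollo 44, Granite 21, Beacon 29, Iris 62 → Iris.
The two rules agree on Iris.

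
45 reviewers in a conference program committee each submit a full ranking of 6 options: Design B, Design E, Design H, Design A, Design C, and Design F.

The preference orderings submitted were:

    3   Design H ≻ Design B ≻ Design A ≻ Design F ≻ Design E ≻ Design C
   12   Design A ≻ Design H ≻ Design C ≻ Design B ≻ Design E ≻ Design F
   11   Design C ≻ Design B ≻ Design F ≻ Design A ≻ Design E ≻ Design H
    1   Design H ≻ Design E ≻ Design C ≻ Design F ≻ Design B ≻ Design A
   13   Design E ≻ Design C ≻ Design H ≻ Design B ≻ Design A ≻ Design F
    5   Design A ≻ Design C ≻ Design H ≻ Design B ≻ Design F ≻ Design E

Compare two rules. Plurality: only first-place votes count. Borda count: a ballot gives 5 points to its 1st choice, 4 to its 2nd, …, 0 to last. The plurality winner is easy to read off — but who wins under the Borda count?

Design C

Plurality first-place counts: Design B 0, Design E 13, Design H 4, Design A 17, Design C 11, Design F 0 → Design A.
Borda totals: Design B 117, Design E 95, Design H 122, Design A 129, Design C 166, Design F 46 → Design C.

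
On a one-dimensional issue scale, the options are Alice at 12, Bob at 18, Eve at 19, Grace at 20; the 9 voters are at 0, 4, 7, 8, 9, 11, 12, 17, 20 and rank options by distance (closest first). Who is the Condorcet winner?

Alice

With single-peaked preferences on a line, the Condorcet winner is the candidate closest to the median voter.
The median voter (position 9) is closest to Alice at 12.
Check: Alice vs Grace — voters closer to Alice: 7 of 9.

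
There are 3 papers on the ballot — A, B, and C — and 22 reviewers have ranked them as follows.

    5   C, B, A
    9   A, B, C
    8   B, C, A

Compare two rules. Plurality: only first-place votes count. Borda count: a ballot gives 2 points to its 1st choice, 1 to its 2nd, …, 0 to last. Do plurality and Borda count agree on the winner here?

Plurality first-place counts: A 9, B 8, C 5 → A.
Borda totals: A 18, B 30, C 18 → B.
The two rules disagree: plurality picks A, Borda picks B.

No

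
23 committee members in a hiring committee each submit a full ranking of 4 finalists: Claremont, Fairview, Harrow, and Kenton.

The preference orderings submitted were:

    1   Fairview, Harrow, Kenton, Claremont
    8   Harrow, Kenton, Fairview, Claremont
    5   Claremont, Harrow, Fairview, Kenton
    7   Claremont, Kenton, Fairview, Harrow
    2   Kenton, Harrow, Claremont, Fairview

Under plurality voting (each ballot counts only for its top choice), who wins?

First-place vote totals:
  Claremont: 12
  Fairview: 1
  Harrow: 8
  Kenton: 2
Claremont has the most first-place votes.

Claremont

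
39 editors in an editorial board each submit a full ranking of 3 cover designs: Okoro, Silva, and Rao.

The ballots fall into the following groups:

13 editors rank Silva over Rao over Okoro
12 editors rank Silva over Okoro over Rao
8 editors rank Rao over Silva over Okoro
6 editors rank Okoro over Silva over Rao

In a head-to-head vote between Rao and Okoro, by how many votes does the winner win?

Ballots ranking Rao above Okoro: 13+8 = 21.
Ballots ranking Okoro above Rao: 12+6 = 18.
Rao wins 21–18, a margin of 3.

3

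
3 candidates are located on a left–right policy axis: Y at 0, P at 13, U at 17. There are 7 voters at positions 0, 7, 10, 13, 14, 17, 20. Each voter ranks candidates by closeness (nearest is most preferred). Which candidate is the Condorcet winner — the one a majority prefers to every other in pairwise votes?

P

With single-peaked preferences on a line, the Condorcet winner is the candidate closest to the median voter.
The median voter (position 13) is closest to P at 13.
Check: P vs U — voters closer to P: 5 of 7.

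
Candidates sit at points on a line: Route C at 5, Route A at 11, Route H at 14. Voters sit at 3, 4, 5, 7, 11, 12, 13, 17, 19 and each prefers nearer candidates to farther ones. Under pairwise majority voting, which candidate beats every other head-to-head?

Route A

With single-peaked preferences on a line, the Condorcet winner is the candidate closest to the median voter.
The median voter (position 11) is closest to Route A at 11.
Check: Route A vs Route C — voters closer to Route A: 5 of 9.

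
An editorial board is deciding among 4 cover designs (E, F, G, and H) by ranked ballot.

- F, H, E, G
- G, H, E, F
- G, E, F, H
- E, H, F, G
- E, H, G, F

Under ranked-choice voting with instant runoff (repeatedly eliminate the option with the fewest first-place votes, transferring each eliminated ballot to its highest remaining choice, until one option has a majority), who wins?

Round 1: E 2, G 2, F 1, H 0. H has the fewest and is eliminated.
Round 2: E 2, G 2, F 1. F has the fewest and is eliminated.
Round 3: E 3, G 2. E has a majority.

E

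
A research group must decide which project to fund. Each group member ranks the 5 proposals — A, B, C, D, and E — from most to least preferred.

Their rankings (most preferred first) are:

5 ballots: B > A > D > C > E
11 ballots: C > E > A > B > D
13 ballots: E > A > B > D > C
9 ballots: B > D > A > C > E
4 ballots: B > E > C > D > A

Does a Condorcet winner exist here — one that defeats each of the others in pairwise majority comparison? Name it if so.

Head-to-head results (42 voters total):
A vs B: A wins 24–18.
A vs C: A wins 27–15.
A vs D: A wins 29–13.
A vs E: E wins 28–14.
B vs C: B wins 31–11.
B vs D: B wins 42–0.
B vs E: E wins 24–18.
C vs D: D wins 27–15.
C vs E: C wins 25–17.
D vs E: E wins 28–14.
No candidate beats all others: A beats C beats E beats A, a majority cycle.

None — there is no Condorcet winner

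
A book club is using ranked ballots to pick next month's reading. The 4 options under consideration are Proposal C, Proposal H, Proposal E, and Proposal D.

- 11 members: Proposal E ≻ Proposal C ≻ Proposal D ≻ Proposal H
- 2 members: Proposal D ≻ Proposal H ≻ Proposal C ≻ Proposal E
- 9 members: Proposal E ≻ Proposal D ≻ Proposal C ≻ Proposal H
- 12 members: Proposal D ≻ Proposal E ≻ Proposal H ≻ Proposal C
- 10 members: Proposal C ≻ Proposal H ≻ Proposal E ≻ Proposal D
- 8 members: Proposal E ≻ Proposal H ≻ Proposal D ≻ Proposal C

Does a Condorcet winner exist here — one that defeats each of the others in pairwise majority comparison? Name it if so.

Proposal E

Head-to-head results (52 voters total):
Proposal C vs Proposal H: Proposal C wins 30–22.
Proposal C vs Proposal E: Proposal E wins 40–12.
Proposal C vs Proposal D: Proposal D wins 31–21.
Proposal H vs Proposal E: Proposal E wins 40–12.
Proposal H vs Proposal D: Proposal D wins 34–18.
Proposal E vs Proposal D: Proposal E wins 38–14.
Proposal E beats each rival — Proposal C (40–12), Proposal H (40–12), Proposal D (38–14) — so Proposal E is the Condorcet winner.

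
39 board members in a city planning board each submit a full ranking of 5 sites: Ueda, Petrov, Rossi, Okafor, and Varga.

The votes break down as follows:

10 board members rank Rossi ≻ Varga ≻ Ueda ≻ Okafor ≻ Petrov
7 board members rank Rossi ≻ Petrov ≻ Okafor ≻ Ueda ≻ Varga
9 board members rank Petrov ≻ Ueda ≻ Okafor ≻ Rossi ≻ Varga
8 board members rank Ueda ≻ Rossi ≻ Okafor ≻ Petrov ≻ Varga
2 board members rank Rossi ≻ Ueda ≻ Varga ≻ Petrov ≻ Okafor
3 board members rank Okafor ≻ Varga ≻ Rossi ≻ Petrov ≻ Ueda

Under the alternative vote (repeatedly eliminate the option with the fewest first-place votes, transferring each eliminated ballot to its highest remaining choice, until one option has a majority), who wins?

Round 1: Rossi 19, Petrov 9, Ueda 8, Okafor 3, Varga 0. Varga has the fewest and is eliminated.
Round 2: Rossi 19, Petrov 9, Ueda 8, Okafor 3. Okafor has the fewest and is eliminated.
Round 3: Rossi 22, Petrov 9, Ueda 8. Rossi has a majority.

Rossi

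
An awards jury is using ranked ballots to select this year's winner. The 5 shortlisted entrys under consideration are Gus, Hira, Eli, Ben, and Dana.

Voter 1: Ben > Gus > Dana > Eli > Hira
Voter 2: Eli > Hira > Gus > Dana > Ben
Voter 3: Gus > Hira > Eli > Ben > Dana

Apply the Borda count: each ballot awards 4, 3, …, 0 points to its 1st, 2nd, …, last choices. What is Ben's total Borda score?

5

Borda scores:
  Gus: 3 + 2 + 4 = 9
  Hira: 0 + 3 + 3 = 6
  Eli: 1 + 4 + 2 = 7
  Ben: 4 + 0 + 1 = 5
  Dana: 2 + 1 + 0 = 3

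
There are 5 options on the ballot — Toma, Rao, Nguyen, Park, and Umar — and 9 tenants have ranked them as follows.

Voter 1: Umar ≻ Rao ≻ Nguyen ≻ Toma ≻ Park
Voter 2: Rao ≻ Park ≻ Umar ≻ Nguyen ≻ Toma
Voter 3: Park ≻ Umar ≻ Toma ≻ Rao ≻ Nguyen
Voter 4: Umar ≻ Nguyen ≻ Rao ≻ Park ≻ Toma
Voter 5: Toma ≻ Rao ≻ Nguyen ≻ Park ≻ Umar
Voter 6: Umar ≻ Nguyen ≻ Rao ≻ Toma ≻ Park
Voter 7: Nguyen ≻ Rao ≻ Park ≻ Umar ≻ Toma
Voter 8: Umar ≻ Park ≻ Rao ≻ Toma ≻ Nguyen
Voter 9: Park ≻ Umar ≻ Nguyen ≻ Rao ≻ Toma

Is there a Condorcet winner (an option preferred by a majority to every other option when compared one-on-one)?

Head-to-head results (9 voters total):
Toma vs Rao: Rao wins 7–2.
Toma vs Nguyen: Nguyen wins 6–3.
Toma vs Park: Park wins 6–3.
Toma vs Umar: Umar wins 8–1.
Rao vs Nguyen: Rao wins 5–4.
Rao vs Park: Rao wins 6–3.
Rao vs Umar: Umar wins 6–3.
Nguyen vs Park: Nguyen wins 5–4.
Nguyen vs Umar: Umar wins 7–2.
Park vs Umar: Park wins 5–4.
No candidate beats all others: Rao beats Park beats Umar beats Rao, a majority cycle.

No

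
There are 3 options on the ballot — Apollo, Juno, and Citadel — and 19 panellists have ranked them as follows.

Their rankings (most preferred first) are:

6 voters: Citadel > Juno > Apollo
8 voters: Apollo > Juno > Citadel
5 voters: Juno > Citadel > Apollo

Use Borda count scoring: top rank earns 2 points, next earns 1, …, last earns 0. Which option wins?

Borda scores:
  Apollo: 6·0 + 8·2 + 5·0 = 16
  Juno: 6·1 + 8·1 + 5·2 = 24
  Citadel: 6·2 + 8·0 + 5·1 = 17
Juno has the highest total.

Juno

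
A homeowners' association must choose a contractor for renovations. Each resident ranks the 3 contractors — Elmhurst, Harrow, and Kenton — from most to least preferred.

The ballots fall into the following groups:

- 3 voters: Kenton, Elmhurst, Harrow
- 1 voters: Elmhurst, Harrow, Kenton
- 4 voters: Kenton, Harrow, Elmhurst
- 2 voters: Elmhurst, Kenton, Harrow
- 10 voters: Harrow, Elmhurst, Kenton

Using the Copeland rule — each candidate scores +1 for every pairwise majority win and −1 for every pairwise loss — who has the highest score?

Pairwise results:
  Elmhurst vs Harrow: Harrow wins 14–6.
  Elmhurst vs Kenton: Elmhurst wins 13–7.
  Harrow vs Kenton: Harrow wins 11–9.
Copeland scores (wins − losses):
  Elmhurst: 1 − 1 = 0
  Harrow: 2 − 0 = 2
  Kenton: 0 − 2 = -2
Harrow has the best Copeland score.

Harrow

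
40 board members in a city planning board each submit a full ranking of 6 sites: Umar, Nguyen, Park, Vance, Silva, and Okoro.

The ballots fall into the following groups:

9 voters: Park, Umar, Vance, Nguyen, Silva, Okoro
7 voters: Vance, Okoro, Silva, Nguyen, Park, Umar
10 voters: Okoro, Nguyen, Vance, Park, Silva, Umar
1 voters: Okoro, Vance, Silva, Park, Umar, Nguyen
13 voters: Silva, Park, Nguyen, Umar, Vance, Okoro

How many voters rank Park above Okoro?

22

Ballots ranking Park above Okoro: 9+13 = 22.
Ballots ranking Okoro above Park: 7+10+1 = 18.
So 22 of 40 voters prefer Park to Okoro.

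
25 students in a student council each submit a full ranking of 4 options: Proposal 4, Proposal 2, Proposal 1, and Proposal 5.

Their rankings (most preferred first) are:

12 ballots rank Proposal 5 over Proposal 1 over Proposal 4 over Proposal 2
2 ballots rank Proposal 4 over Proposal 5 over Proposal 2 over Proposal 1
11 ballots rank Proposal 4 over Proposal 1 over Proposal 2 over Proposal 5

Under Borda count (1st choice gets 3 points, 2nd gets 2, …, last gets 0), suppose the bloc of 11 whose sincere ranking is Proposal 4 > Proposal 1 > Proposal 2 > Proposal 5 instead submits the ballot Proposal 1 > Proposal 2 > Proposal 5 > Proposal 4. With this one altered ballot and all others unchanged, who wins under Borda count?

Borda totals with the altered ballot: Proposal 4 18, Proposal 2 24, Proposal 1 57, Proposal 5 51.
The switch changes the winner from Proposal 4 to Proposal 1.

Proposal 1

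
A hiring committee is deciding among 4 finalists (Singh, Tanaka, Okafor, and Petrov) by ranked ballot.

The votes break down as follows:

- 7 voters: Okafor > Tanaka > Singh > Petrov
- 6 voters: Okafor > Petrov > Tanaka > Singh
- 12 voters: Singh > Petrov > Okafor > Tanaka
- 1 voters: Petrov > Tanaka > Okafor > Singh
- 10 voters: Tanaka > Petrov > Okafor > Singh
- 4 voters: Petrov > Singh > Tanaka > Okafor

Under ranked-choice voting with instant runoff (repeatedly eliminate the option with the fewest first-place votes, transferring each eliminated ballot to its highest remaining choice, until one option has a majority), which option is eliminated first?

Round 1: Okafor 13, Singh 12, Tanaka 10, Petrov 5. Petrov has the fewest and is eliminated.
Round 2: Singh 16, Okafor 13, Tanaka 11. Tanaka has the fewest and is eliminated.
Round 3: Okafor 24, Singh 16. Okafor has a majority.

Petrov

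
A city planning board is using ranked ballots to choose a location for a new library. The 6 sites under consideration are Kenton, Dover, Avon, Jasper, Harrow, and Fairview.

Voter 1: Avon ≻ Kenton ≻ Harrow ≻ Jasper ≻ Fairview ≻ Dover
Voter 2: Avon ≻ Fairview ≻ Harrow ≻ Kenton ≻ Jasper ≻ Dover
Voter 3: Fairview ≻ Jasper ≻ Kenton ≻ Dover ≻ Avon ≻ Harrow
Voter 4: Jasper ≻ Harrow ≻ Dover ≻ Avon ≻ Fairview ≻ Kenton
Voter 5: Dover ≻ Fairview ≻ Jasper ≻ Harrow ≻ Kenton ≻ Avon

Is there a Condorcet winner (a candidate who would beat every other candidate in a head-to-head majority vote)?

No

Head-to-head results (5 voters total):
Kenton vs Dover: Kenton wins 3–2.
Kenton vs Avon: Avon wins 3–2.
Kenton vs Jasper: Jasper wins 3–2.
Kenton vs Harrow: Harrow wins 3–2.
Kenton vs Fairview: Fairview wins 4–1.
Dover vs Avon: Dover wins 3–2.
Dover vs Jasper: Jasper wins 4–1.
Dover vs Harrow: Harrow wins 3–2.
Dover vs Fairview: Fairview wins 3–2.
Avon vs Jasper: Jasper wins 3–2.
Avon vs Harrow: Avon wins 3–2.
Avon vs Fairview: Avon wins 3–2.
Jasper vs Harrow: Jasper wins 3–2.
Jasper vs Fairview: Fairview wins 3–2.
Harrow vs Fairview: Fairview wins 3–2.
No candidate beats all others: Kenton beats Dover beats Avon beats Kenton, a majority cycle.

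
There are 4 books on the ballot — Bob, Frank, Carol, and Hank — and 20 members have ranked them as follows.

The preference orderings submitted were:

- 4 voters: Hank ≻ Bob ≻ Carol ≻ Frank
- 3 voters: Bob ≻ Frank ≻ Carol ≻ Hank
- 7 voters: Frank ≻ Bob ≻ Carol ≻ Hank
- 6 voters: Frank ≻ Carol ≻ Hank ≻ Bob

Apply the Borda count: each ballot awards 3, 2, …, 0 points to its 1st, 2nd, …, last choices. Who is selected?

Borda scores:
  Bob: 4·2 + 3·3 + 7·2 + 6·0 = 31
  Frank: 4·0 + 3·2 + 7·3 + 6·3 = 45
  Carol: 4·1 + 3·1 + 7·1 + 6·2 = 26
  Hank: 4·3 + 3·0 + 7·0 + 6·1 = 18
Frank has the highest total.

Frank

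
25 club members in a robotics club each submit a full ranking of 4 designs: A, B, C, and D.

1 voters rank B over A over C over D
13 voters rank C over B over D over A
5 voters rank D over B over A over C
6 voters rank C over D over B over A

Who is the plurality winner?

First-place vote totals:
  A: 0
  B: 1
  C: 19
  D: 5
C has the most first-place votes.

C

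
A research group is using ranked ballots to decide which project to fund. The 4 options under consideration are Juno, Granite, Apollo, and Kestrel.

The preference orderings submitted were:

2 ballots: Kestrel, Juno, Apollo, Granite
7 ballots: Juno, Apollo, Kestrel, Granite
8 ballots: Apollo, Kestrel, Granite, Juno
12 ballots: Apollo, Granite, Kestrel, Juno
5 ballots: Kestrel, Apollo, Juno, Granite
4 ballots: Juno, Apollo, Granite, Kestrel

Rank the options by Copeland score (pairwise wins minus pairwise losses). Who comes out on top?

Pairwise results:
  Juno vs Granite: Granite wins 20–18.
  Juno vs Apollo: Apollo wins 25–13.
  Juno vs Kestrel: Kestrel wins 27–11.
  Granite vs Apollo: Apollo wins 38–0.
  Granite vs Kestrel: Kestrel wins 22–16.
  Apollo vs Kestrel: Apollo wins 31–7.
Copeland scores (wins − losses):
  Juno: 0 − 3 = -3
  Granite: 1 − 2 = -1
  Apollo: 3 − 0 = 3
  Kestrel: 2 − 1 = 1
Apollo has the best Copeland score.

Apollo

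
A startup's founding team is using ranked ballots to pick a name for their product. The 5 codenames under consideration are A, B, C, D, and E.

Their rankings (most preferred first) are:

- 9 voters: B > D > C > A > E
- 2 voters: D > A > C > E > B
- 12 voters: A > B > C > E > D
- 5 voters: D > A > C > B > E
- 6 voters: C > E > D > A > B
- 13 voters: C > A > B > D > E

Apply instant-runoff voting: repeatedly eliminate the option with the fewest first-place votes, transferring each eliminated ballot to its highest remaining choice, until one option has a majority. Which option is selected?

C

Round 1: C 19, A 12, B 9, D 7, E 0. E has the fewest and is eliminated.
Round 2: C 19, A 12, B 9, D 7. D has the fewest and is eliminated.
Round 3: A 19, C 19, B 9. B has the fewest and is eliminated.
Round 4: C 28, A 19. C has a majority.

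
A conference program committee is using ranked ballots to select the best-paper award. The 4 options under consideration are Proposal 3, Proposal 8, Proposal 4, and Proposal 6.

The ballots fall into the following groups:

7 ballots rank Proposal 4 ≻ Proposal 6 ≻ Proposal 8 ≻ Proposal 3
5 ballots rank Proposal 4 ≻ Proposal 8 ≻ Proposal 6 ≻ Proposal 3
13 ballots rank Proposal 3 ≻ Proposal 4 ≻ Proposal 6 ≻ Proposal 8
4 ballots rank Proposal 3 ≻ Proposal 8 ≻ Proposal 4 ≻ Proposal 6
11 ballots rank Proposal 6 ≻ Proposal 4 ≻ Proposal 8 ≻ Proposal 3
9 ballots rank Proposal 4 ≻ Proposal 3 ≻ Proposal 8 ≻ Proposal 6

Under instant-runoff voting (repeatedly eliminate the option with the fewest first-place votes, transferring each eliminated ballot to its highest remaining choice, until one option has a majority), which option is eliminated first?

Proposal 8

Round 1: Proposal 4 21, Proposal 3 17, Proposal 6 11, Proposal 8 0. Proposal 8 has the fewest and is eliminated.
Round 2: Proposal 4 21, Proposal 3 17, Proposal 6 11. Proposal 6 has the fewest and is eliminated.
Round 3: Proposal 4 32, Proposal 3 17. Proposal 4 has a majority.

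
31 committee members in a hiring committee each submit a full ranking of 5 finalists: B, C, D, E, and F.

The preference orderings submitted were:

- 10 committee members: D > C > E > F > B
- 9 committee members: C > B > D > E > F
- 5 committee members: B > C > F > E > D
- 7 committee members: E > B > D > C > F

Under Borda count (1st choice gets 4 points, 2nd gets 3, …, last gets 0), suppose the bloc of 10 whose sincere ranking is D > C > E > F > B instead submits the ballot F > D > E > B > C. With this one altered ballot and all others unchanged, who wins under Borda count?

Borda totals with the altered ballot: B 78, C 58, D 62, E 62, F 50.
The switch changes the winner from C to B.

B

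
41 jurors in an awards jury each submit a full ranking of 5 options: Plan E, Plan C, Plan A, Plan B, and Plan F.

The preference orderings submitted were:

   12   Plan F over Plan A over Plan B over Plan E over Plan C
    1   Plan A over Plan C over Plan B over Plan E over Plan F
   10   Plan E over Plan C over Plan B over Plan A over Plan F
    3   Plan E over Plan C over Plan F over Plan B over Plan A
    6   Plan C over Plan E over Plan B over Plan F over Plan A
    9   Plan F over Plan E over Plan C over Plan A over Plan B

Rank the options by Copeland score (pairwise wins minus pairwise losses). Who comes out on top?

Plan F

Pairwise results:
  Plan E vs Plan C: Plan E wins 34–7.
  Plan E vs Plan A: Plan E wins 28–13.
  Plan E vs Plan B: Plan E wins 28–13.
  Plan E vs Plan F: Plan F wins 21–20.
  Plan C vs Plan A: Plan C wins 28–13.
  Plan C vs Plan B: Plan C wins 29–12.
  Plan C vs Plan F: Plan F wins 21–20.
  Plan A vs Plan B: Plan A wins 22–19.
  Plan A vs Plan F: Plan F wins 30–11.
  Plan B vs Plan F: Plan F wins 24–17.
Copeland scores (wins − losses):
  Plan E: 3 − 1 = 2
  Plan C: 2 − 2 = 0
  Plan A: 1 − 3 = -2
  Plan B: 0 − 4 = -4
  Plan F: 4 − 0 = 4
Plan F has the best Copeland score.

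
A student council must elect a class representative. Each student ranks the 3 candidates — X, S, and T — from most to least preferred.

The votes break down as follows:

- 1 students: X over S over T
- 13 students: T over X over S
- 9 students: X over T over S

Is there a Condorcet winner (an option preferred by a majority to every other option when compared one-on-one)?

Yes

Head-to-head results (23 voters total):
X vs S: X wins 23–0.
X vs T: T wins 13–10.
S vs T: T wins 22–1.
T beats each rival — X (13–10), S (22–1) — so T is the Condorcet winner.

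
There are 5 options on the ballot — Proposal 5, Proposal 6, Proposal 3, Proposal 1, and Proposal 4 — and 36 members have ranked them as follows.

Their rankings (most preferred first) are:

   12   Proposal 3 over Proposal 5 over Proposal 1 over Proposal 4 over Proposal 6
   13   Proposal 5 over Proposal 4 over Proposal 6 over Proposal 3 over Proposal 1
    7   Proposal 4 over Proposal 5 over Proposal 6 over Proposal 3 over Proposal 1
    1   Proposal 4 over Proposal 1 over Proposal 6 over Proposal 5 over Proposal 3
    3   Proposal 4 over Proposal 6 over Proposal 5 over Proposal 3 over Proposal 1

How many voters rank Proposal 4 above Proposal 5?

11

Ballots ranking Proposal 4 above Proposal 5: 7+1+3 = 11.
Ballots ranking Proposal 5 above Proposal 4: 12+13 = 25.
So 11 of 36 voters prefer Proposal 4 to Proposal 5.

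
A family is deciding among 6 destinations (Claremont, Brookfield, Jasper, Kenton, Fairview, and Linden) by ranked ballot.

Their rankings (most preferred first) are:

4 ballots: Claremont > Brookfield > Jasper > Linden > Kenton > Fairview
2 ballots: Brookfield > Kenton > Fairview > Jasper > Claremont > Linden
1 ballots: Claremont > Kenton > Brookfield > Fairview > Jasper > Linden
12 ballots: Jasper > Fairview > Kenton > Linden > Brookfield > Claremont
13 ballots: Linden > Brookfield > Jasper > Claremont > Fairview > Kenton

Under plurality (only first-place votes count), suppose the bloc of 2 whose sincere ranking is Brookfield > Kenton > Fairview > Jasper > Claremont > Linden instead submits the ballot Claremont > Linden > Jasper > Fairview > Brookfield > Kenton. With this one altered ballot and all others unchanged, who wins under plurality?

Linden

First-place totals with the altered ballot: Claremont 7, Brookfield 0, Jasper 12, Kenton 0, Fairview 0, Linden 13.
The winner is unchanged: still Linden.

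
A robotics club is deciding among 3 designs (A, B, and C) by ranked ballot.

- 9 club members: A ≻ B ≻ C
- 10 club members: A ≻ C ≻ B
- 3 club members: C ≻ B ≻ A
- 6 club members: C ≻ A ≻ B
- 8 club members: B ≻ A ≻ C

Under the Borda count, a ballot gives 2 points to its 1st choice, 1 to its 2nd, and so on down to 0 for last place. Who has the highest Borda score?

Borda scores:
  A: 9·2 + 10·2 + 3·0 + 6·1 + 8·1 = 52
  B: 9·1 + 10·0 + 3·1 + 6·0 + 8·2 = 28
  C: 9·0 + 10·1 + 3·2 + 6·2 + 8·0 = 28
A has the highest total.

A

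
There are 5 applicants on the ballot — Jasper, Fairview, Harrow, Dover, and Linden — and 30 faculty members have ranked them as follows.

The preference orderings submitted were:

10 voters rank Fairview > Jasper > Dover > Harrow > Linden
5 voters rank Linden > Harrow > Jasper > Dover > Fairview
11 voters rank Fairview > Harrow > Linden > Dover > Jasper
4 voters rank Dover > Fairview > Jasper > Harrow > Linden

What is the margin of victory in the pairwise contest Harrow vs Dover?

Ballots ranking Harrow above Dover: 5+11 = 16.
Ballots ranking Dover above Harrow: 10+4 = 14.
Harrow wins 16–14, a margin of 2.

2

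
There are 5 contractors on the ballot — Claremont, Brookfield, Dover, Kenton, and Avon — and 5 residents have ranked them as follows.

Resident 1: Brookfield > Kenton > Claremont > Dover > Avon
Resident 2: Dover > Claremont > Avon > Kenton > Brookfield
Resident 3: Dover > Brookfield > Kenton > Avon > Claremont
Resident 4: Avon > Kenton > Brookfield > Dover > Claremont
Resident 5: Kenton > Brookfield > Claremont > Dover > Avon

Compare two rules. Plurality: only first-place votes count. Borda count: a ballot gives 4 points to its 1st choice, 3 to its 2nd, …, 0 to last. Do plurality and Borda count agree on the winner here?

No

Plurality first-place counts: Claremont 0, Brookfield 1, Dover 2, Kenton 1, Avon 1 → Dover.
Borda totals: Claremont 7, Brookfield 12, Dover 11, Kenton 13, Avon 7 → Kenton.
The two rules disagree: plurality picks Dover, Borda picks Kenton.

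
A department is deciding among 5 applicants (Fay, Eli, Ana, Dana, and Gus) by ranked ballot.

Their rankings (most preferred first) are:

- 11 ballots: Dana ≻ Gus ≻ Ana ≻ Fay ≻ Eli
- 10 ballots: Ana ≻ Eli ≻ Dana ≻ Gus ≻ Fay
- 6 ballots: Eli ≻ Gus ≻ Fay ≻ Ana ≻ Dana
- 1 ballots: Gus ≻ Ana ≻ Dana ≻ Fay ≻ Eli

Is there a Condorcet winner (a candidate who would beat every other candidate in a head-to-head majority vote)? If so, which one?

Head-to-head results (28 voters total):
Fay vs Eli: Eli wins 16–12.
Fay vs Ana: Ana wins 22–6.
Fay vs Dana: Dana wins 22–6.
Fay vs Gus: Gus wins 28–0.
Eli vs Ana: Ana wins 22–6.
Eli vs Dana: Eli wins 16–12.
Eli vs Gus: Eli wins 16–12.
Ana vs Dana: Ana wins 17–11.
Ana vs Gus: Gus wins 18–10.
Dana vs Gus: Dana wins 21–7.
No candidate beats all others: Eli beats Gus beats Ana beats Eli, a majority cycle.

No Condorcet winner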